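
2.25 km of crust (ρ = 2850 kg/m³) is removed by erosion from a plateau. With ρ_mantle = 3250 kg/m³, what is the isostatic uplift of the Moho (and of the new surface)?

1.97 km

Unloading: uplift u = e ρ_c/ρ_m = 2.25 km × 2850/3250 = 1.97 km.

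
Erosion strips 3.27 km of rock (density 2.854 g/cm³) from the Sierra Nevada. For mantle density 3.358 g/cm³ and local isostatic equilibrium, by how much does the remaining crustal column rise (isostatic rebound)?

2.78 km

Unloading: uplift u = e ρ_c/ρ_m = 3.27 km × 2.854/3.358 = 2.78 km.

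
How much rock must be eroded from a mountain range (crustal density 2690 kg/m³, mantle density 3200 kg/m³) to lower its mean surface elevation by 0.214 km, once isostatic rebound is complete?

Net drop Δ = e − u = e − e ρ_c/ρ_m = e (ρ_m − ρ_c)/ρ_m.
e = Δ ρ_m/(ρ_m − ρ_c) = 0.214 km × 3200/510 = 1.34 km.

1.34 km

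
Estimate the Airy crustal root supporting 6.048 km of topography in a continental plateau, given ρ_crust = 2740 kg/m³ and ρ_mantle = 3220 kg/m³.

In Airy isostatic equilibrium: the weight of the topography is balanced by the buoyancy of the root, ρ_c h = (ρ_m − ρ_c) r.
r = h · ρ_c / (ρ_m − ρ_c) = 6.048 km × 2740 / (3220 − 2740) = 34.5 km.

34.5 km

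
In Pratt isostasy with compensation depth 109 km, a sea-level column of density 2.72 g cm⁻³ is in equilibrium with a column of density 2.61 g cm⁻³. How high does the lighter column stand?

ρ_ref D = ρ (D + h) → h = D (ρ_ref − ρ)/ρ.
h = 109 km × (2.72 − 2.61)/2.61 = 4.59 km.

4.59 km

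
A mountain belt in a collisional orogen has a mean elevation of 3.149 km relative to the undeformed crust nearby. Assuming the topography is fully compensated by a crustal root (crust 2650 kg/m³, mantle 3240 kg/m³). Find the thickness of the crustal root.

14.1 km

For local isostatic compensation: the weight of the topography is balanced by the buoyancy of the root, ρ_c h = (ρ_m − ρ_c) r.
r = h · ρ_c / (ρ_m − ρ_c) = 3.149 km × 2650 / (3240 − 2650) = 14.1 km.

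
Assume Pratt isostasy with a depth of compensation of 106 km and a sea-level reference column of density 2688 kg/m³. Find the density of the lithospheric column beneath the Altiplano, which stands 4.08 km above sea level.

Pratt balance: ρ_ref D = ρ (D + h).
ρ = ρ_ref D/(D + h) = 2688 × 106 km/(106 km + 4.08 km) = 2590 kg/m³.

2590 kg/m³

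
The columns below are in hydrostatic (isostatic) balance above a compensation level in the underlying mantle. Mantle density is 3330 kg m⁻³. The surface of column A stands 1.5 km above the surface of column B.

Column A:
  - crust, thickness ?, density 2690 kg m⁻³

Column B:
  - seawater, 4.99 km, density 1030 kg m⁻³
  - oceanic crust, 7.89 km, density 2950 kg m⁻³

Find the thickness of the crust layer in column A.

Take the compensation level at the base of the deeper column (depth z_c below the surface of column A) and equate Σ ρ_i t_i down to z_c; mantle fills any gap and the z_c terms cancel.
Column A: x×2690 + (z_c − 0 − x)×3330
Column B: 1.5×0 + 4.99×1030 + 7.89×2950 + (z_c − 1.5 − 12.88)×3330
The z_c×3330 term appears on both sides and cancels. Collect the known terms of each column as K = Σ(ρt)_known − 3330 × (depth of known layers): K_A = 0 − 3330×0 = 0; K_B = 28415.2 − 3330×(1.5 + 12.88) = −19470.2.
Balance: K_A − x×(3330 − 2690) = K_B, so x = (K_A − K_B)/(3330 − 2690) = 19470.2/640 = 30.4 km.

30.4 km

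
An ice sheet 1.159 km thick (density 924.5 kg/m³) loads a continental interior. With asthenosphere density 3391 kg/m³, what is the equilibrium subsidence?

0.316 km

Equating mass per unit area of the two columns: the ice load ρ_ice t is balanced by mantle displaced below, ρ_m s.
s = t ρ_ice / ρ_m = 1.159 km × 924.5/3391 = 0.316 km.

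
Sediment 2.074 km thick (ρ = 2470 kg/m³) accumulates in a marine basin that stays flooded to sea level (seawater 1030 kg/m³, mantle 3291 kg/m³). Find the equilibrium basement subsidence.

1.32 km

Submarine loading: the sediment displaces seawater, and the subsidence is in turn flooded, so s (ρ_m − ρ_w) = t (ρ_sed − ρ_w).
s = 2.074 km × (2470 − 1030) / (3291 − 1030) = 1.32 km.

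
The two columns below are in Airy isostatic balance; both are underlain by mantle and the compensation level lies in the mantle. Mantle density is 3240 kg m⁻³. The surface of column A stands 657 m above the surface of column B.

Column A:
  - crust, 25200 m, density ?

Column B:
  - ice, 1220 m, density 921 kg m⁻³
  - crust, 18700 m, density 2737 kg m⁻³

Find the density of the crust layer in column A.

2670 kg m⁻³

Take the compensation level at the base of the deeper column (depth z_c below the surface of column A) and equate Σ ρ_i t_i down to z_c; mantle fills any gap and the z_c terms cancel.
Column A: 25200×ρ + (z_c − 25200)×3240
Column B: 657×0 + 1220×921 + 18700×2737 + (z_c − 657 − 19920)×3240
The z_c×3240 term appears on both sides and cancels. Collect the known terms of each column as K = Σ(ρt)_known − 3240 × (depth of known layers): K_A = 0 − 3240×25200 = −81648000; K_B = 52305520 − 3240×(657 + 19920) = −14363960.
Balance: K_A + 25200×ρ = K_B, so ρ = (K_B − K_A)/25200 = 67284000/25200 = 2670 kg m⁻³.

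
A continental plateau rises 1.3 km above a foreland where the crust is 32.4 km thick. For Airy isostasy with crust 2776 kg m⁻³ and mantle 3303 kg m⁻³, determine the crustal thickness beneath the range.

40.5 km

Root depth r = h ρ_c / (ρ_m − ρ_c) = 1.3 km × 2776 / 527 = 6.848 km.
Total thickness = T + h + r = 32.4 km + 1.3 km + 6.848 km = 40.5 km.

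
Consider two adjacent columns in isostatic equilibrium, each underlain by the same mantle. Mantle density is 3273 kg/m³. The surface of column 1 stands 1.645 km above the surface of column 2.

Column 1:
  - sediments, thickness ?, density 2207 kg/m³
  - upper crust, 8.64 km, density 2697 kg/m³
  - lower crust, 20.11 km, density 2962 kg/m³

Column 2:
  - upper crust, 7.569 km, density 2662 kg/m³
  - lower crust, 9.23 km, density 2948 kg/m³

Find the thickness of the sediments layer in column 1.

Take the compensation level at the base of the deeper column (depth z_c below the surface of column 1) and equate Σ ρ_i t_i down to z_c; mantle fills any gap and the z_c terms cancel.
Column 1: x×2207 + 8.64×2697 + 20.11×2962 + (z_c − 28.75 − x)×3273
Column 2: 1.645×0 + 7.569×2662 + 9.23×2948 + (z_c − 1.645 − 16.799)×3273
The z_c×3273 term appears on both sides and cancels. Collect the known terms of each column as K = Σ(ρt)_known − 3273 × (depth of known layers): K_1 = 82867.9 − 3273×28.75 = −11230.85; K_2 = 47358.718 − 3273×(1.645 + 16.799) = −13008.494.
Balance: K_1 − x×(3273 − 2207) = K_2, so x = (K_1 − K_2)/(3273 − 2207) = 1777.64/1066 = 1.67 km.

1.67 km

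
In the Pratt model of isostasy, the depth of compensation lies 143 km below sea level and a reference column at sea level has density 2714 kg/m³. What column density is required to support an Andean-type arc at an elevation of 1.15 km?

Pratt balance: ρ_ref D = ρ (D + h).
ρ = ρ_ref D/(D + h) = 2714 × 143 km/(143 km + 1.15 km) = 2690 kg/m³.

2690 kg/m³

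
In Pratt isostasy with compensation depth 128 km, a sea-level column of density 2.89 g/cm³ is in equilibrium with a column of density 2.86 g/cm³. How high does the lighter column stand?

ρ_ref D = ρ (D + h) → h = D (ρ_ref − ρ)/ρ.
h = 128 km × (2.89 − 2.86)/2.86 = 1.34 km.

1.34 km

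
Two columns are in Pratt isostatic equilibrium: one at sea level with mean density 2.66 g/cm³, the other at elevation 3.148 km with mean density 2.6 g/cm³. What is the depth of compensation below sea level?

136 km

ρ_ref D = ρ (D + h) → D (ρ_ref − ρ) = ρ h.
D = ρ h/(ρ_ref − ρ) = 2.6 × 3.148 km/(2.66 − 2.6) = 136 km.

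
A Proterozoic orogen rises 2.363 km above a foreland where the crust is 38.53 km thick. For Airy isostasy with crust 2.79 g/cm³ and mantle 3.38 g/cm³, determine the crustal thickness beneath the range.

52.1 km

Root depth r = h ρ_c / (ρ_m − ρ_c) = 2.363 km × 2.79 / 0.59 = 11.17 km.
Total thickness = T + h + r = 38.53 km + 2.363 km + 11.17 km = 52.1 km.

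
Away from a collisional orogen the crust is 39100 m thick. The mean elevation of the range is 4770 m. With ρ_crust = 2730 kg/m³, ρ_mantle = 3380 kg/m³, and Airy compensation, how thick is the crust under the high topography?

63900 m

Root depth r = h ρ_c / (ρ_m − ρ_c) = 4770 m × 2730 / 650 = 20030 m.
Total thickness = T + h + r = 39100 m + 4770 m + 20030 m = 63900 m.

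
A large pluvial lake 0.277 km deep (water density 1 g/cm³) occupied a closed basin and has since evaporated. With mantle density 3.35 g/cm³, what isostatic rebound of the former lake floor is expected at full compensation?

u = d ρ_w/ρ_m = 0.277 km × 1/3.35 = 0.0827 km.

0.0827 km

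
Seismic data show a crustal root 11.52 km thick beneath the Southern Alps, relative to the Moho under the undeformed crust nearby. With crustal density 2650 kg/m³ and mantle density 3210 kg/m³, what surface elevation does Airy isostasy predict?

2.43 km

For local isostatic compensation: ρ_c h = (ρ_m − ρ_c) r.
h = r (ρ_m − ρ_c) / ρ_c = 11.52 km × (3210 − 2650) / 2650 = 2.43 km.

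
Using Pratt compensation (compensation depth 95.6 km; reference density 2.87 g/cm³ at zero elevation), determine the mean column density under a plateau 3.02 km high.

2.78 g/cm³

Pratt balance: ρ_ref D = ρ (D + h).
ρ = ρ_ref D/(D + h) = 2.87 × 95.6 km/(95.6 km + 3.02 km) = 2.78 g/cm³.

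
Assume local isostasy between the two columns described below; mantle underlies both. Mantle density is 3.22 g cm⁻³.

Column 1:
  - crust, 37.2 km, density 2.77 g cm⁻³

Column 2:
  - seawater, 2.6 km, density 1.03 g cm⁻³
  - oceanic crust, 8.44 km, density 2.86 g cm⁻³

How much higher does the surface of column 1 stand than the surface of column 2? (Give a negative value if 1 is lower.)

2.49 km

For any compensation level in the mantle, the mantle terms cancel and isostasy reduces to e = (Σt_1 − Σt_2) − (Σ(ρt)_1 − Σ(ρt)_2) / ρ_m.
Σt_1 = 37.2 km; Σt_2 = 11.04 km; Σ(ρt)_1 = 103.044; Σ(ρt)_2 = 26.8164 (in km·g cm⁻³).
e = (37.2 − 11.04) − (103.044 − 26.8164) / 3.22 = 2.49 km.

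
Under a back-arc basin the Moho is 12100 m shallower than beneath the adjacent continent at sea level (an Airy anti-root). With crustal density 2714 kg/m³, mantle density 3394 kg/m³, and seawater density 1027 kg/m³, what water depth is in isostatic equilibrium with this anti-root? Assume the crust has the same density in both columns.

Replacing a thickness d of crust by seawater at the top must be balanced by replacing crust with mantle at the base: d (ρ_c − ρ_w) = a (ρ_m − ρ_c).
d = a (ρ_m − ρ_c)/(ρ_c − ρ_w) = 12100 m × 680/1687 = 4880 m.

4880 m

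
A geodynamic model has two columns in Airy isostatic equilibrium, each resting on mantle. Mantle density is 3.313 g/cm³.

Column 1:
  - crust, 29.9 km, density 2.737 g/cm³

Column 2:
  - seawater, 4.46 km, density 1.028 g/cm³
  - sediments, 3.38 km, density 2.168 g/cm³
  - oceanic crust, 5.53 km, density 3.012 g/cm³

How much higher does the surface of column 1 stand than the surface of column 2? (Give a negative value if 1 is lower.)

For any compensation level in the mantle, the mantle terms cancel and isostasy reduces to e = (Σt_1 − Σt_2) − (Σ(ρt)_1 − Σ(ρt)_2) / ρ_m.
Σt_1 = 29.9 km; Σt_2 = 13.37 km; Σ(ρt)_1 = 81.8363; Σ(ρt)_2 = 28.56908 (in km·g/cm³).
e = (29.9 − 13.37) − (81.8363 − 28.56908) / 3.313 = 0.452 km.

0.452 km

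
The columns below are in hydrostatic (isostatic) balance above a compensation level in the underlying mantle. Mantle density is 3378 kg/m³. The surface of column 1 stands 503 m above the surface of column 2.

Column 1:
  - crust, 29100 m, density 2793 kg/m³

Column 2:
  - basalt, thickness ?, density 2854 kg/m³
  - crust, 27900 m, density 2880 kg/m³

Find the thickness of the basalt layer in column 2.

Take the compensation level at the base of the deeper column (depth z_c below the surface of column 1) and equate Σ ρ_i t_i down to z_c; mantle fills any gap and the z_c terms cancel.
Column 1: 29100×2793 + (z_c − 29100)×3378
Column 2: 503×0 + x×2854 + 27900×2880 + (z_c − 503 − 27900 − x)×3378
The z_c×3378 term appears on both sides and cancels. Collect the known terms of each column as K = Σ(ρt)_known − 3378 × (depth of known layers): K_1 = 81276300 − 3378×29100 = −17023500; K_2 = 80352000 − 3378×(503 + 27900) = −15593334.
Balance: K_1 = K_2 − x×(3378 − 2854), so x = (K_2 − K_1)/(3378 − 2854) = 1430170/524 = 2730 m.

2730 m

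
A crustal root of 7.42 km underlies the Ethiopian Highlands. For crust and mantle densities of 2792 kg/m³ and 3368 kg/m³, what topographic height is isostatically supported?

For local isostatic compensation: ρ_c h = (ρ_m − ρ_c) r.
h = r (ρ_m − ρ_c) / ρ_c = 7.42 km × (3368 − 2792) / 2792 = 1.53 km.

1.53 km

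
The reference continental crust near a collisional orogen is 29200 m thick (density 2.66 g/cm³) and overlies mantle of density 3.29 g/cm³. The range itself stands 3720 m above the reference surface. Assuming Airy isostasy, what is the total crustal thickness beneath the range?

48600 m

Root depth r = h ρ_c / (ρ_m − ρ_c) = 3720 m × 2.66 / 0.63 = 15710 m.
Total thickness = T + h + r = 29200 m + 3720 m + 15710 m = 48600 m.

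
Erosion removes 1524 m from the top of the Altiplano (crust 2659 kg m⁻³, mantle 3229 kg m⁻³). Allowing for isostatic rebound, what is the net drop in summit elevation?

Rebound u = e ρ_c/ρ_m = 1524 m × 2659/3229 = 1255 m.
Net surface drop = e − u = 1524 m − 1255 m = e (ρ_m − ρ_c)/ρ_m = 269 m.

269 m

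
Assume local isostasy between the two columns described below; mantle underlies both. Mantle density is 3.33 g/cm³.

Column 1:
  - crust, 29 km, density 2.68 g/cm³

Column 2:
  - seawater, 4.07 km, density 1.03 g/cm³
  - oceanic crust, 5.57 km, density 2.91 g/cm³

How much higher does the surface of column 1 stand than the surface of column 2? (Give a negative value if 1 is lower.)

2.15 km

For any compensation level in the mantle, the mantle terms cancel and isostasy reduces to e = (Σt_1 − Σt_2) − (Σ(ρt)_1 − Σ(ρt)_2) / ρ_m.
Σt_1 = 29 km; Σt_2 = 9.64 km; Σ(ρt)_1 = 77.72; Σ(ρt)_2 = 20.4008 (in km·g/cm³).
e = (29 − 9.64) − (77.72 − 20.4008) / 3.33 = 2.15 km.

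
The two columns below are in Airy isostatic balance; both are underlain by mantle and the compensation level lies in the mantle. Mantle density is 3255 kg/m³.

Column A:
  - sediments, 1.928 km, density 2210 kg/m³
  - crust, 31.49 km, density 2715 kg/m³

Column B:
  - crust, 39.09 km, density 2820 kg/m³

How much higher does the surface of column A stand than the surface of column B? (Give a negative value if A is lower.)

For any compensation level in the mantle, the mantle terms cancel and isostasy reduces to e = (Σt_A − Σt_B) − (Σ(ρt)_A − Σ(ρt)_B) / ρ_m.
Σt_A = 33.418 km; Σt_B = 39.09 km; Σ(ρt)_A = 89756.23; Σ(ρt)_B = 110233.8 (in km·kg/m³).
e = (33.418 − 39.09) − (89756.23 − 110233.8) / 3255 = 0.619 km.

0.619 km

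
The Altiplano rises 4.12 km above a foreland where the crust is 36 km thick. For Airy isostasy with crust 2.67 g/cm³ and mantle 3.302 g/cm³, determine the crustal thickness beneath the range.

Root depth r = h ρ_c / (ρ_m − ρ_c) = 4.12 km × 2.67 / 0.632 = 17.41 km.
Total thickness = T + h + r = 36 km + 4.12 km + 17.41 km = 57.5 km.

57.5 km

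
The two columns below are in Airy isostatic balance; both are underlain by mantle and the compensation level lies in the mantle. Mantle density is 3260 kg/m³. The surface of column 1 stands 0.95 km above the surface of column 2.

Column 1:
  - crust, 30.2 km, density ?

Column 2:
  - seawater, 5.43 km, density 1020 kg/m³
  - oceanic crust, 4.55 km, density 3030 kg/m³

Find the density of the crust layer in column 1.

2720 kg/m³

Take the compensation level at the base of the deeper column (depth z_c below the surface of column 1) and equate Σ ρ_i t_i down to z_c; mantle fills any gap and the z_c terms cancel.
Column 1: 30.2×ρ + (z_c − 30.2)×3260
Column 2: 0.95×0 + 5.43×1020 + 4.55×3030 + (z_c − 0.95 − 9.98)×3260
The z_c×3260 term appears on both sides and cancels. Collect the known terms of each column as K = Σ(ρt)_known − 3260 × (depth of known layers): K_1 = 0 − 3260×30.2 = −98452; K_2 = 19325.1 − 3260×(0.95 + 9.98) = −16306.7.
Balance: K_1 + 30.2×ρ = K_2, so ρ = (K_2 − K_1)/30.2 = 82145.3/30.2 = 2720 kg/m³.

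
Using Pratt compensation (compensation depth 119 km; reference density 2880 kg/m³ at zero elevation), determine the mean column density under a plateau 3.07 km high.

2810 kg/m³

Pratt balance: ρ_ref D = ρ (D + h).
ρ = ρ_ref D/(D + h) = 2880 × 119 km/(119 km + 3.07 km) = 2810 kg/m³.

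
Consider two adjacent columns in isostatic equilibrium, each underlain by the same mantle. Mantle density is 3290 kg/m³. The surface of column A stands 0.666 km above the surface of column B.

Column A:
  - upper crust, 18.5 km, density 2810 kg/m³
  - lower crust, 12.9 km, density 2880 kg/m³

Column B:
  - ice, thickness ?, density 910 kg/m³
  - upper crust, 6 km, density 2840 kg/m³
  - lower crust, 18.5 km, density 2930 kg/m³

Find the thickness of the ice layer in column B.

1.1 km

Take the compensation level at the base of the deeper column (depth z_c below the surface of column A) and equate Σ ρ_i t_i down to z_c; mantle fills any gap and the z_c terms cancel.
Column A: 18.5×2810 + 12.9×2880 + (z_c − 31.4)×3290
Column B: 0.666×0 + x×910 + 6×2840 + 18.5×2930 + (z_c − 0.666 − 24.5 − x)×3290
The z_c×3290 term appears on both sides and cancels. Collect the known terms of each column as K = Σ(ρt)_known − 3290 × (depth of known layers): K_A = 89137 − 3290×31.4 = −14169; K_B = 71245 − 3290×(0.666 + 24.5) = −11551.14.
Balance: K_A = K_B − x×(3290 − 910), so x = (K_B − K_A)/(3290 − 910) = 2617.86/2380 = 1.1 km.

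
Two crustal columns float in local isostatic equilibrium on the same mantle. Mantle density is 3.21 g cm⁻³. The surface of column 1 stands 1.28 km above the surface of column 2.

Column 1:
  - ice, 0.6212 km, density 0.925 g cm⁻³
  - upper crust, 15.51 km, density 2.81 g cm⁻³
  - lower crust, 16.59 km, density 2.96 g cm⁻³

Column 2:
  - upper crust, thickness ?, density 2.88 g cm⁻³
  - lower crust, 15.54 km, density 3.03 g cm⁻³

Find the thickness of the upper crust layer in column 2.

14.7 km

Take the compensation level at the base of the deeper column (depth z_c below the surface of column 1) and equate Σ ρ_i t_i down to z_c; mantle fills any gap and the z_c terms cancel.
Column 1: 0.6212×0.925 + 15.51×2.81 + 16.59×2.96 + (z_c − 32.7212)×3.21
Column 2: 1.28×0 + x×2.88 + 15.54×3.03 + (z_c − 1.28 − 15.54 − x)×3.21
The z_c×3.21 term appears on both sides and cancels. Collect the known terms of each column as K = Σ(ρt)_known − 3.21 × (depth of known layers): K_1 = 93.26411 − 3.21×32.7212 = −11.770942; K_2 = 47.0862 − 3.21×(1.28 + 15.54) = −6.906.
Balance: K_1 = K_2 − x×(3.21 − 2.88), so x = (K_2 − K_1)/(3.21 − 2.88) = 4.86494/0.33 = 14.7 km.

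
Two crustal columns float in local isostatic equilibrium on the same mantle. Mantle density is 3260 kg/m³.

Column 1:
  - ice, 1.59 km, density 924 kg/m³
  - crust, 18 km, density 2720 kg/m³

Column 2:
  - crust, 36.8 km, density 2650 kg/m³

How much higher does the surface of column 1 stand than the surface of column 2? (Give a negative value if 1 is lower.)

−2.76 km

For any compensation level in the mantle, the mantle terms cancel and isostasy reduces to e = (Σt_1 − Σt_2) − (Σ(ρt)_1 − Σ(ρt)_2) / ρ_m.
Σt_1 = 19.59 km; Σt_2 = 36.8 km; Σ(ρt)_1 = 50429.16; Σ(ρt)_2 = 97520 (in km·kg/m³).
e = (19.59 − 36.8) − (50429.16 − 97520) / 3260 = −2.76 km.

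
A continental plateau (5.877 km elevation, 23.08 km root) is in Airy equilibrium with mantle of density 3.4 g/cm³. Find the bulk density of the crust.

ρ_c h = (ρ_m − ρ_c) r → ρ_c (h + r) = ρ_m r → ρ_c = ρ_m r / (h + r).
ρ_c = 3.4 × 23.08 km / (5.877 km + 23.08 km) = 2.71 g/cm³.

2.71 g/cm³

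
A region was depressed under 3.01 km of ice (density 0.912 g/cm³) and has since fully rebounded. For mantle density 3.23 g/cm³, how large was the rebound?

Removing the load lets mantle flow back in; uplift u satisfies ρ_ice t = ρ_m u.
u = t ρ_ice/ρ_m = 3.01 km × 0.912/3.23 = 0.85 km.

0.85 km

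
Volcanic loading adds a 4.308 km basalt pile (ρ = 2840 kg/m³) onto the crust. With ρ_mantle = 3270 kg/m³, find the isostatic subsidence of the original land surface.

3.74 km

Subaerial loading: s = t ρ_load / ρ_m.
s = 4.308 km × 2840/3270 = 3.74 km.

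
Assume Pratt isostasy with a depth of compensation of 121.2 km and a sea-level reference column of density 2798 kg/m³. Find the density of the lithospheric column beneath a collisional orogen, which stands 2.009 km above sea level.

Pratt balance: ρ_ref D = ρ (D + h).
ρ = ρ_ref D/(D + h) = 2798 × 121.2 km/(121.2 km + 2.009 km) = 2750 kg/m³.

2750 kg/m³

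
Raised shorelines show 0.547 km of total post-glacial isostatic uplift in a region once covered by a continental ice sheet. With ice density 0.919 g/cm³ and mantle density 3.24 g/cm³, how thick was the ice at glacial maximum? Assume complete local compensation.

u = t ρ_ice/ρ_m → t = u ρ_m/ρ_ice = 0.547 km × 3.24/0.919 = 1.93 km.

1.93 km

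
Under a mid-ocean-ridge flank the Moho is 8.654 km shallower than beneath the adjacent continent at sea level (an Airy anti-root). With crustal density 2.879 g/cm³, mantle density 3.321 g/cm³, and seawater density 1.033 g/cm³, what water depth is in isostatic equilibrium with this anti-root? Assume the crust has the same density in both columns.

Replacing a thickness d of crust by seawater at the top must be balanced by replacing crust with mantle at the base: d (ρ_c − ρ_w) = a (ρ_m − ρ_c).
d = a (ρ_m − ρ_c)/(ρ_c − ρ_w) = 8.654 km × 0.442/1.846 = 2.07 km.

2.07 km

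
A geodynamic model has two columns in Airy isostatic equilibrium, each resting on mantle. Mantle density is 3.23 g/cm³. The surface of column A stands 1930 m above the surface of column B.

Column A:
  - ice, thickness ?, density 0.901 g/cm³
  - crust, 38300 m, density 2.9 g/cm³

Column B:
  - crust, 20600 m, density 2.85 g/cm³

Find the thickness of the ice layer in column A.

611 m

Take the compensation level at the base of the deeper column (depth z_c below the surface of column A) and equate Σ ρ_i t_i down to z_c; mantle fills any gap and the z_c terms cancel.
Column A: x×0.901 + 38300×2.9 + (z_c − 38300 − x)×3.23
Column B: 1930×0 + 20600×2.85 + (z_c − 1930 − 20600)×3.23
The z_c×3.23 term appears on both sides and cancels. Collect the known terms of each column as K = Σ(ρt)_known − 3.23 × (depth of known layers): K_A = 111070 − 3.23×38300 = −12639; K_B = 58710 − 3.23×(1930 + 20600) = −14061.9.
Balance: K_A − x×(3.23 − 0.901) = K_B, so x = (K_A − K_B)/(3.23 − 0.901) = 1422.9/2.329 = 611 m.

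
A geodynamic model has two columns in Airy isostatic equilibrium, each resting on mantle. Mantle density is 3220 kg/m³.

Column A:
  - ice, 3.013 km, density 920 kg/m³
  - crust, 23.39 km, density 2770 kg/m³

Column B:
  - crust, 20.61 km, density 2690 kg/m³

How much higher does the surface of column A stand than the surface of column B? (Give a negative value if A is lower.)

2.03 km

For any compensation level in the mantle, the mantle terms cancel and isostasy reduces to e = (Σt_A − Σt_B) − (Σ(ρt)_A − Σ(ρt)_B) / ρ_m.
Σt_A = 26.403 km; Σt_B = 20.61 km; Σ(ρt)_A = 67562.26; Σ(ρt)_B = 55440.9 (in km·kg/m³).
e = (26.403 − 20.61) − (67562.26 − 55440.9) / 3220 = 2.03 km.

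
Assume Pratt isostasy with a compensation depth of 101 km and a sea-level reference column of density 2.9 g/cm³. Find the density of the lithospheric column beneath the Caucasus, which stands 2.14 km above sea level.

Pratt balance: ρ_ref D = ρ (D + h).
ρ = ρ_ref D/(D + h) = 2.9 × 101 km/(101 km + 2.14 km) = 2.84 g/cm³.

2.84 g/cm³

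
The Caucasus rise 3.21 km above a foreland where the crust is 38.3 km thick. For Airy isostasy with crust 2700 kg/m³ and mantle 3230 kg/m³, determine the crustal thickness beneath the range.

Root depth r = h ρ_c / (ρ_m − ρ_c) = 3.21 km × 2700 / 530 = 16.35 km.
Total thickness = T + h + r = 38.3 km + 3.21 km + 16.35 km = 57.9 km.

57.9 km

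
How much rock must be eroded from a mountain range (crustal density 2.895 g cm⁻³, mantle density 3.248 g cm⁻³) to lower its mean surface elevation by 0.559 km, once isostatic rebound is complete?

Net drop Δ = e − u = e − e ρ_c/ρ_m = e (ρ_m − ρ_c)/ρ_m.
e = Δ ρ_m/(ρ_m − ρ_c) = 0.559 km × 3.248/0.353 = 5.14 km.

5.14 km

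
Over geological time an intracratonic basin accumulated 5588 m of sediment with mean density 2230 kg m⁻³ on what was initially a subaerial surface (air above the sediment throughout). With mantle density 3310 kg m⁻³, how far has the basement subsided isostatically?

Subaerial load: s = t ρ_sed / ρ_m = 5588 m × 2230/3310 = 3760 m.

3760 m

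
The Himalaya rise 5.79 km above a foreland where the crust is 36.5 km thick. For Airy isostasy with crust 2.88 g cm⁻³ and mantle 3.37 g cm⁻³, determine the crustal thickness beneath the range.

Root depth r = h ρ_c / (ρ_m − ρ_c) = 5.79 km × 2.88 / 0.49 = 34.03 km.
Total thickness = T + h + r = 36.5 km + 5.79 km + 34.03 km = 76.3 km.

76.3 km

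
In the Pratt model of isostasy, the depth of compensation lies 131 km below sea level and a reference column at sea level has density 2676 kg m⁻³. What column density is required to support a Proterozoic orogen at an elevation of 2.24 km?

2630 kg m⁻³

Pratt balance: ρ_ref D = ρ (D + h).
ρ = ρ_ref D/(D + h) = 2676 × 131 km/(131 km + 2.24 km) = 2630 kg m⁻³.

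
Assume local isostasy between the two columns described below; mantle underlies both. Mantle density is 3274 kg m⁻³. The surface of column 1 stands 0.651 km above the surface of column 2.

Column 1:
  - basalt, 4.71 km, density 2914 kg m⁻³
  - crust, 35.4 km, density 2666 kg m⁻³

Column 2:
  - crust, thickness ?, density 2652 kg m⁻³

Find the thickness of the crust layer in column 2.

33.9 km

Take the compensation level at the base of the deeper column (depth z_c below the surface of column 1) and equate Σ ρ_i t_i down to z_c; mantle fills any gap and the z_c terms cancel.
Column 1: 4.71×2914 + 35.4×2666 + (z_c − 40.11)×3274
Column 2: 0.651×0 + x×2652 + (z_c − 0.651 − 0 − x)×3274
The z_c×3274 term appears on both sides and cancels. Collect the known terms of each column as K = Σ(ρt)_known − 3274 × (depth of known layers): K_1 = 108101.34 − 3274×40.11 = −23218.8; K_2 = 0 − 3274×(0.651 + 0) = −2131.374.
Balance: K_1 = K_2 − x×(3274 − 2652), so x = (K_2 − K_1)/(3274 − 2652) = 21087.4/622 = 33.9 km.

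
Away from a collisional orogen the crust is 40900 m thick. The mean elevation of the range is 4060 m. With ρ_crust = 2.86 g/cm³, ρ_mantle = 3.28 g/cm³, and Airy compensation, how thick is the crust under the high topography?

Root depth r = h ρ_c / (ρ_m − ρ_c) = 4060 m × 2.86 / 0.42 = 27650 m.
Total thickness = T + h + r = 40900 m + 4060 m + 27650 m = 72600 m.

72600 m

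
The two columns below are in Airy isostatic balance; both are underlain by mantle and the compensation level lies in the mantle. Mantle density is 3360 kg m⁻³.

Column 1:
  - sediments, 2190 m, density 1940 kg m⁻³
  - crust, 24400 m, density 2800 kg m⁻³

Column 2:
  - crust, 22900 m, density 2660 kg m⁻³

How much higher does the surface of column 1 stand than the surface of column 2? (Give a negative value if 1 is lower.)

221 m

For any compensation level in the mantle, the mantle terms cancel and isostasy reduces to e = (Σt_1 − Σt_2) − (Σ(ρt)_1 − Σ(ρt)_2) / ρ_m.
Σt_1 = 26590 m; Σt_2 = 22900 m; Σ(ρt)_1 = 72568600; Σ(ρt)_2 = 60914000 (in m·kg m⁻³).
e = (26590 − 22900) − (72568600 − 60914000) / 3360 = 221 m.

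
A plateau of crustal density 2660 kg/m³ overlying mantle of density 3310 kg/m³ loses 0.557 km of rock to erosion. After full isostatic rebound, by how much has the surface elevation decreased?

Rebound u = e ρ_c/ρ_m = 0.557 km × 2660/3310 = 0.4476 km.
Net surface drop = e − u = 0.557 km − 0.4476 km = e (ρ_m − ρ_c)/ρ_m = 0.109 km.

0.109 km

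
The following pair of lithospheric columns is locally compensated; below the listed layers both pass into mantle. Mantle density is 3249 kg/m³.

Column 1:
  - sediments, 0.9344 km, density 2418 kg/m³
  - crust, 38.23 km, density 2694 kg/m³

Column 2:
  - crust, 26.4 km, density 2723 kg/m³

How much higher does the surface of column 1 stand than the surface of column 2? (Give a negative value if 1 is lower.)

For any compensation level in the mantle, the mantle terms cancel and isostasy reduces to e = (Σt_1 − Σt_2) − (Σ(ρt)_1 − Σ(ρt)_2) / ρ_m.
Σt_1 = 39.1644 km; Σt_2 = 26.4 km; Σ(ρt)_1 = 105250.999; Σ(ρt)_2 = 71887.2 (in km·kg/m³).
e = (39.1644 − 26.4) − (105250.999 − 71887.2) / 3249 = 2.5 km.

2.5 km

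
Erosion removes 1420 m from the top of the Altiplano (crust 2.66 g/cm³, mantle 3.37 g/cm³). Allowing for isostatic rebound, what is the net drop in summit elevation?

299 m

Rebound u = e ρ_c/ρ_m = 1420 m × 2.66/3.37 = 1121 m.
Net surface drop = e − u = 1420 m − 1121 m = e (ρ_m − ρ_c)/ρ_m = 299 m.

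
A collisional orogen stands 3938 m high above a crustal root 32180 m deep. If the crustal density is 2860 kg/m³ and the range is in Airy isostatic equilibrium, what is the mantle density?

Airy balance: ρ_c h = (ρ_m − ρ_c) r → ρ_m = ρ_c (1 + h/r).
ρ_m = 2860 × (1 + 3938 m/32180 m) = 3210 kg/m³.

3210 kg/m³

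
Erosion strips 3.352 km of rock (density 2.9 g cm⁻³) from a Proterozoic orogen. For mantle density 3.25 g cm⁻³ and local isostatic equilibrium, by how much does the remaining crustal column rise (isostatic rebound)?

2.99 km

Unloading: uplift u = e ρ_c/ρ_m = 3.352 km × 2.9/3.25 = 2.99 km.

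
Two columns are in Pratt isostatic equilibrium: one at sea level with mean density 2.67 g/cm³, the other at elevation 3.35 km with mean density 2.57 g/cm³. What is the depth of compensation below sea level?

ρ_ref D = ρ (D + h) → D (ρ_ref − ρ) = ρ h.
D = ρ h/(ρ_ref − ρ) = 2.57 × 3.35 km/(2.67 − 2.57) = 86.1 km.

86.1 km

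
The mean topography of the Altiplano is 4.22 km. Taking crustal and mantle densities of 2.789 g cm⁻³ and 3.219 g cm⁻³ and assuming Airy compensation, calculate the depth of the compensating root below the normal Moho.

In Airy isostatic equilibrium: the weight of the topography is balanced by the buoyancy of the root, ρ_c h = (ρ_m − ρ_c) r.
r = h · ρ_c / (ρ_m − ρ_c) = 4.22 km × 2.789 / (3.219 − 2.789) = 27.4 km.

27.4 km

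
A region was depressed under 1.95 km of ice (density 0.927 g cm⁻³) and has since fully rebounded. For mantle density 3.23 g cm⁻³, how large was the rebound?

Removing the load lets mantle flow back in; uplift u satisfies ρ_ice t = ρ_m u.
u = t ρ_ice/ρ_m = 1.95 km × 0.927/3.23 = 0.56 km.

0.56 km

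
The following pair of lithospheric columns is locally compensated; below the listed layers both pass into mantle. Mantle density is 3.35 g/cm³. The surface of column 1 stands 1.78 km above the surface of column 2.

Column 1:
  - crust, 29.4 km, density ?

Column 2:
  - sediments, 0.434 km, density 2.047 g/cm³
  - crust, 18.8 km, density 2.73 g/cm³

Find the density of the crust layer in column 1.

Take the compensation level at the base of the deeper column (depth z_c below the surface of column 1) and equate Σ ρ_i t_i down to z_c; mantle fills any gap and the z_c terms cancel.
Column 1: 29.4×ρ + (z_c − 29.4)×3.35
Column 2: 1.78×0 + 0.434×2.047 + 18.8×2.73 + (z_c − 1.78 − 19.234)×3.35
The z_c×3.35 term appears on both sides and cancels. Collect the known terms of each column as K = Σ(ρt)_known − 3.35 × (depth of known layers): K_1 = 0 − 3.35×29.4 = −98.49; K_2 = 52.212398 − 3.35×(1.78 + 19.234) = −18.184502.
Balance: K_1 + 29.4×ρ = K_2, so ρ = (K_2 − K_1)/29.4 = 80.3055/29.4 = 2.73 g/cm³.

2.73 g/cm³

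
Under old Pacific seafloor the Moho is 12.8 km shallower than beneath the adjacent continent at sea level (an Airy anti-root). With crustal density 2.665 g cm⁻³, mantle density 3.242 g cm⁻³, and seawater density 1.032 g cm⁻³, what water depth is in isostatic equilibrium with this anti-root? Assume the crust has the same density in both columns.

Replacing a thickness d of crust by seawater at the top must be balanced by replacing crust with mantle at the base: d (ρ_c − ρ_w) = a (ρ_m − ρ_c).
d = a (ρ_m − ρ_c)/(ρ_c − ρ_w) = 12.8 km × 0.577/1.633 = 4.52 km.

4.52 km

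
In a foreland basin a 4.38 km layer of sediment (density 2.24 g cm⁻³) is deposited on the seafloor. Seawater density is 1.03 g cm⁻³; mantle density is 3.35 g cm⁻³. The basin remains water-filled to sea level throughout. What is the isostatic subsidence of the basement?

2.28 km

Submarine loading: the sediment displaces seawater, and the subsidence is in turn flooded, so s (ρ_m − ρ_w) = t (ρ_sed − ρ_w).
s = 4.38 km × (2.24 − 1.03) / (3.35 − 1.03) = 2.28 km.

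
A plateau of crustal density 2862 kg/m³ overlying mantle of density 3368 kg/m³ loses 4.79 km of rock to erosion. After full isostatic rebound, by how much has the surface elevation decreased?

Rebound u = e ρ_c/ρ_m = 4.79 km × 2862/3368 = 4.07 km.
Net surface drop = e − u = 4.79 km − 4.07 km = e (ρ_m − ρ_c)/ρ_m = 0.72 km.

0.72 km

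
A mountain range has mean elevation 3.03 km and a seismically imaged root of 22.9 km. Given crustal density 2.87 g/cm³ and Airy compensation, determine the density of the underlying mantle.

3.25 g/cm³

Airy balance: ρ_c h = (ρ_m − ρ_c) r → ρ_m = ρ_c (1 + h/r).
ρ_m = 2.87 × (1 + 3.03 km/22.9 km) = 3.25 g/cm³.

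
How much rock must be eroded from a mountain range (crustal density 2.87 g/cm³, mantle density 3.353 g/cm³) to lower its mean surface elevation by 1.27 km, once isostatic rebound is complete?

8.82 km

Net drop Δ = e − u = e − e ρ_c/ρ_m = e (ρ_m − ρ_c)/ρ_m.
e = Δ ρ_m/(ρ_m − ρ_c) = 1.27 km × 3.353/0.483 = 8.82 km.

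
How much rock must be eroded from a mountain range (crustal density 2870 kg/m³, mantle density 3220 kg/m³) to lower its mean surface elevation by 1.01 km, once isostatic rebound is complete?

9.29 km

Net drop Δ = e − u = e − e ρ_c/ρ_m = e (ρ_m − ρ_c)/ρ_m.
e = Δ ρ_m/(ρ_m − ρ_c) = 1.01 km × 3220/350 = 9.29 km.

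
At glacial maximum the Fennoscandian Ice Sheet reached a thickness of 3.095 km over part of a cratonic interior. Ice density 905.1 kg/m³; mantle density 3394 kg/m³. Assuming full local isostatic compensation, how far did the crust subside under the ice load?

Isostatic balance requires: the ice load ρ_ice t is balanced by mantle displaced below, ρ_m s.
s = t ρ_ice / ρ_m = 3.095 km × 905.1/3394 = 0.825 km.

0.825 km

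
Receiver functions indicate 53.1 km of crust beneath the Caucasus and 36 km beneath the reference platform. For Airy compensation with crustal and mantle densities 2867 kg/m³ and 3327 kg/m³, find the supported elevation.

2.36 km

Excess crust Δ = 53.1 km − 36 km = 17.1 km, split between elevation h and root r with h + r = Δ.
Airy balance ρ_c h = (ρ_m − ρ_c) r gives r = h ρ_c/(ρ_m − ρ_c), so h (1 + ρ_c/(ρ_m − ρ_c)) = Δ, i.e. h = Δ (ρ_m − ρ_c)/ρ_m.
h = 17.1 km × 460/3327 = 2.36 km.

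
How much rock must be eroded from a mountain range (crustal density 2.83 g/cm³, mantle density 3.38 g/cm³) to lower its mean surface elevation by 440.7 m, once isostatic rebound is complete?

Net drop Δ = e − u = e − e ρ_c/ρ_m = e (ρ_m − ρ_c)/ρ_m.
e = Δ ρ_m/(ρ_m − ρ_c) = 440.7 m × 3.38/0.55 = 2710 m.

2710 m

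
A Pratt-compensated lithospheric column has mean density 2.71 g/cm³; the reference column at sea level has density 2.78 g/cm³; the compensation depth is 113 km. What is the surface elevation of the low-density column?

2.92 km

ρ_ref D = ρ (D + h) → h = D (ρ_ref − ρ)/ρ.
h = 113 km × (2.78 − 2.71)/2.71 = 2.92 km.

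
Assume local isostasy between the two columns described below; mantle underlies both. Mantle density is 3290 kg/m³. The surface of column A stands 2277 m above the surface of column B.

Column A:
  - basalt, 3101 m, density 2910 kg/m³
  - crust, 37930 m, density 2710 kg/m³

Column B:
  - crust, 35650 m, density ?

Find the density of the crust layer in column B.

Take the compensation level at the base of the deeper column (depth z_c below the surface of column A) and equate Σ ρ_i t_i down to z_c; mantle fills any gap and the z_c terms cancel.
Column A: 3101×2910 + 37930×2710 + (z_c − 41031)×3290
Column B: 2277×0 + 35650×ρ + (z_c − 2277 − 35650)×3290
The z_c×3290 term appears on both sides and cancels. Collect the known terms of each column as K = Σ(ρt)_known − 3290 × (depth of known layers): K_A = 111814210 − 3290×41031 = −23177780; K_B = 0 − 3290×(2277 + 35650) = −124779830.
Balance: K_A = K_B + 35650×ρ, so ρ = (K_A − K_B)/35650 = 101602000/35650 = 2850 kg/m³.

2850 kg/m³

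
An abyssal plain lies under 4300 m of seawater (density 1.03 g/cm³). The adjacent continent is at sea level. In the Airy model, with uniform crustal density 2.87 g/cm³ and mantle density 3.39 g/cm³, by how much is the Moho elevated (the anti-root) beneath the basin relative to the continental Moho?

Balancing pressure at the compensation depth: replacing crust with seawater at the top is compensated by replacing crust with mantle at the base: d (ρ_c − ρ_w) = a (ρ_m − ρ_c).
a = d (ρ_c − ρ_w)/(ρ_m − ρ_c) = 4300 m × 1.84/0.52 = 15200 m.

15200 m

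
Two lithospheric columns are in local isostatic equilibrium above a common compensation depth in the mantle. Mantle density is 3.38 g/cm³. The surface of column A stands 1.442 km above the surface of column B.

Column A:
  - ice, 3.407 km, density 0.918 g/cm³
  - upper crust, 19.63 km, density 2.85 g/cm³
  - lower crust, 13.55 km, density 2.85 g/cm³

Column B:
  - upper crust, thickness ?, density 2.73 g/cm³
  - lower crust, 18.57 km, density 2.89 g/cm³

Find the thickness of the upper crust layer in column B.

Take the compensation level at the base of the deeper column (depth z_c below the surface of column A) and equate Σ ρ_i t_i down to z_c; mantle fills any gap and the z_c terms cancel.
Column A: 3.407×0.918 + 19.63×2.85 + 13.55×2.85 + (z_c − 36.587)×3.38
Column B: 1.442×0 + x×2.73 + 18.57×2.89 + (z_c − 1.442 − 18.57 − x)×3.38
The z_c×3.38 term appears on both sides and cancels. Collect the known terms of each column as K = Σ(ρt)_known − 3.38 × (depth of known layers): K_A = 97.690626 − 3.38×36.587 = −25.973434; K_B = 53.6673 − 3.38×(1.442 + 18.57) = −13.97326.
Balance: K_A = K_B − x×(3.38 − 2.73), so x = (K_B − K_A)/(3.38 − 2.73) = 12.0002/0.65 = 18.5 km.

18.5 km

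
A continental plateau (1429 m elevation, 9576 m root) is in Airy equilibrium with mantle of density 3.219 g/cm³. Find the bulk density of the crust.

2.8 g/cm³

ρ_c h = (ρ_m − ρ_c) r → ρ_c (h + r) = ρ_m r → ρ_c = ρ_m r / (h + r).
ρ_c = 3.219 × 9576 m / (1429 m + 9576 m) = 2.8 g/cm³.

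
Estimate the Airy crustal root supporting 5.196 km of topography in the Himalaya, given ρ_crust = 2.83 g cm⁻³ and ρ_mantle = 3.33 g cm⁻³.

Balancing pressure at the compensation depth: the weight of the topography is balanced by the buoyancy of the root, ρ_c h = (ρ_m − ρ_c) r.
r = h · ρ_c / (ρ_m − ρ_c) = 5.196 km × 2.83 / (3.33 − 2.83) = 29.4 km.

29.4 km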